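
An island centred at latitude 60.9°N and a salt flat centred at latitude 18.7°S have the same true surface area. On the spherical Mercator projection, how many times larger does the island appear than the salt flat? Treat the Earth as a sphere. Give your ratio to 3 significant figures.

Mercator is conformal with k = sec φ, so areal scale = k² = sec²φ.
At 60.9°: sec²(60.9°) = 1/0.4863² = 4.228.
At 18.7°: sec²(18.7°) = 1/0.9472² = 1.115.
Ratio = 4.228/1.115 = cos²(18.7°)/cos²(60.9°) ≈ 3.79.

3.79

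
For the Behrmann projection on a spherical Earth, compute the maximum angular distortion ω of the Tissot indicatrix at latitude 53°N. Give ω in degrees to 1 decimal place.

40.8°

The Behrmann projection is cylindrical equal-area with φ₀ = 30°. Cylindrical equal-area (φ₀ = 30°): h = cos φ / cos 30° along meridians, k = cos 30° / cos φ along parallels; h·k = 1.
At 53°: h = 0.6949, k = 1.439; principal scales a = 1.439, b = 0.6949.
sin(ω/2) = (a − b)/(a + b) = 0.7441/2.134 = 0.3487, so ω = 2 arcsin(0.3487) ≈ 40.8°.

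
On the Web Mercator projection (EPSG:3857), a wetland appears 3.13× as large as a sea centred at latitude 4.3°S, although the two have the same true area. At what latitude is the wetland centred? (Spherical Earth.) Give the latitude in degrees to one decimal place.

55.7°

On Mercator, (apparent₁)/(apparent₂) = sec²φ₁ / sec²φ₂ when true areas are equal.
cos²φ₂ / cos²φ₁ = 3.13  ⇒  cos φ₁ = cos 4.3° / √3.13 = 0.9972/1.769 = 0.5636.
φ₁ = arccos(0.5636) ≈ 55.7°.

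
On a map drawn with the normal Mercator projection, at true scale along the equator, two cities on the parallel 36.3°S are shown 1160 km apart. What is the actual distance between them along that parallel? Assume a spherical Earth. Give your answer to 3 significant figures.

For Mercator, h = k = sec φ (a conformal cylindrical projection has a single point scale, 1/cos φ).
Along the parallel at 36.3°, map distances are exaggerated by k = sec 36.3° = 1.241.
True distance = 1160 / 1.241 = 1160 × cos 36.3° ≈ 935 km.

935 km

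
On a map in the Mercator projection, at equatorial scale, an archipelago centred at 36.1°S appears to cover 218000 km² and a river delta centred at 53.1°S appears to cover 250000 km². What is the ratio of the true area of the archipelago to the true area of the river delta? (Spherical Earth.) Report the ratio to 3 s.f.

Since Mercator area scale is 1/cos²φ, the true area equals the apparent area multiplied by cos²φ.
True area of archipelago: 218000 × cos²(36.1°) = 218000 × 0.6528 = 142300 km².
True area of river delta: 250000 × cos²(53.1°) = 250000 × 0.3605 = 90130 km².
Ratio = 142300 / 90130 ≈ 1.58.

1.58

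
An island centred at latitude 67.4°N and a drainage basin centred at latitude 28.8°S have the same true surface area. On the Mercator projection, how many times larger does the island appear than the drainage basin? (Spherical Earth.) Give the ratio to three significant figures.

5.20

On Mercator, area is exaggerated by sec²φ = 1/cos²φ.
At 67.4°: sec²(67.4°) = 1/0.3843² = 6.771.
At 28.8°: sec²(28.8°) = 1/0.8763² = 1.302.
Ratio = 6.771/1.302 = cos²(28.8°)/cos²(67.4°) ≈ 5.20.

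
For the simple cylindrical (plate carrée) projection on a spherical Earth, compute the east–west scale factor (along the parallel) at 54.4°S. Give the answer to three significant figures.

For the equirectangular projection with φ₀ = 0 (plate carrée), h = 1 along meridians and k = sec φ along parallels.
k = 1/cos 54.4° = 1/0.5821 = 1.718.

1.72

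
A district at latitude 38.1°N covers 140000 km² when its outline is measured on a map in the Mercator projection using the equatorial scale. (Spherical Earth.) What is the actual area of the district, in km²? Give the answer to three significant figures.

For Mercator, h = k = sec φ (a conformal cylindrical projection has a single point scale, 1/cos φ).
Areal scale = k² = sec²φ = 1/cos²(38.1°) = 1/0.7869² = 1.615.
True area = apparent / (areal scale) = 140000 / 1.615 ≈ 86700 km².

86700 km²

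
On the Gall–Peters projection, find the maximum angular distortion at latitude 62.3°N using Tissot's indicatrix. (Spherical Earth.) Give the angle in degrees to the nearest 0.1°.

46.7°

The Gall–Peters projection is cylindrical equal-area with φ₀ = 45°. A cylindrical equal-area projection with standard parallel φ₀ has meridian scale h = cos φ / cos φ₀ and parallel scale k = cos φ₀ / cos φ (so areas are preserved, h·k = 1).
At 62.3°: h = 0.6574, k = 1.521; principal scales a = 1.521, b = 0.6574.
sin(ω/2) = (a − b)/(a + b) = 0.8638/2.179 = 0.3965, so ω = 2 arcsin(0.3965) ≈ 46.7°.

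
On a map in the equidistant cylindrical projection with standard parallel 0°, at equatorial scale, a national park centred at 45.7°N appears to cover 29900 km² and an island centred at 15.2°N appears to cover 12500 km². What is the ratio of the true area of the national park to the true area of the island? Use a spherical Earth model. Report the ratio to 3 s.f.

1.73

On the plate carrée, areal scale = h·k = 1 × sec φ, so true area = apparent × cos φ.
True area of national park: 29900 × cos(45.7°) = 29900 × 0.6984 = 20880 km².
True area of island: 12500 × cos(15.2°) = 12500 × 0.9650 = 12060 km².
Ratio = 20880 / 12060 ≈ 1.73.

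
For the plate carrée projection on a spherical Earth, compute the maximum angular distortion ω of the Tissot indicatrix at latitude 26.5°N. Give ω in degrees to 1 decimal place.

6.4°

For the equirectangular projection with φ₀ = 0 (plate carrée), h = 1 along meridians and k = sec φ along parallels.
At 26.5°: h = 1.000, k = 1.117; principal scales a = 1.117, b = 1.000.
sin(ω/2) = (a − b)/(a + b) = 0.1174/2.117 = 0.05545, so ω = 2 arcsin(0.05545) ≈ 6.4°.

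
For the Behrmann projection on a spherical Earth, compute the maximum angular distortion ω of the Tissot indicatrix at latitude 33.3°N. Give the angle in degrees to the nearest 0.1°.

The Behrmann projection is cylindrical equal-area with φ₀ = 30°. A cylindrical equal-area projection with standard parallel φ₀ has meridian scale h = cos φ / cos φ₀ and parallel scale k = cos φ₀ / cos φ (so areas are preserved, h·k = 1).
At 33.3°: h = 0.9651, k = 1.036; principal scales a = 1.036, b = 0.9651.
sin(ω/2) = (a − b)/(a + b) = 0.07105/2.001 = 0.03550, so ω = 2 arcsin(0.03550) ≈ 4.1°.

4.1°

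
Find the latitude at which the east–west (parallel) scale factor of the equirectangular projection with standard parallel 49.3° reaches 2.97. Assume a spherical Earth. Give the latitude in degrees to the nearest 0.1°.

With standard parallel φ₀ = 49.3°, the equirectangular projection gives x = Rλ cos φ₀, y = Rφ, so h = 1 and k = cos 49.3° / cos φ.
k = cos φ₀ / cos φ = 2.97  ⇒  cos φ = cos 49.3° / 2.97 = 0.2196.
φ = arccos(0.2196) ≈ 77.3°.

77.3°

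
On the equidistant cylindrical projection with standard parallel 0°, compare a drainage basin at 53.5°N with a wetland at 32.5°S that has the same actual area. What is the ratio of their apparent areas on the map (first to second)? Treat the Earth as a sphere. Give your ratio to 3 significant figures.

1.42

For the equirectangular projection with φ₀ = 0 (plate carrée), h = 1 along meridians and k = sec φ along parallels.
Areal scale at 53.5°: h·k = 1.000 × 1.681 = 1.681.
Areal scale at 32.5°: h·k = 1.000 × 1.186 = 1.186.
Ratio = 1.681/1.186 ≈ 1.42.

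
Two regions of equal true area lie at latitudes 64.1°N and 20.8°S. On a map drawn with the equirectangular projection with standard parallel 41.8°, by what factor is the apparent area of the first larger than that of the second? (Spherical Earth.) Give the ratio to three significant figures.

With standard parallel φ₀ = 41.8°, the equirectangular projection gives x = Rλ cos φ₀, y = Rφ, so h = 1 and k = cos 41.8° / cos φ.
Areal scale at 64.1°: h·k = 1.000 × 1.707 = 1.707.
Areal scale at 20.8°: h·k = 1.000 × 0.7974 = 0.7974.
Ratio = 1.707/0.7974 ≈ 2.14.

2.14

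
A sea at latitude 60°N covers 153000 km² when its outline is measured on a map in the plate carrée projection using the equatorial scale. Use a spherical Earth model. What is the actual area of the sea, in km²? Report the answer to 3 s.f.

76500 km²

Plate carrée maps x = Rλ, y = Rφ. The meridian scale is h = 1 and the parallel scale is k = 1/cos φ = sec φ.
Areal scale = h·k = 1 × sec φ; at 60°, h = 1.000, k = 2.000, so h·k = 2.000.
True area = apparent / (areal scale) = 153000 / 2.000 ≈ 76500 km².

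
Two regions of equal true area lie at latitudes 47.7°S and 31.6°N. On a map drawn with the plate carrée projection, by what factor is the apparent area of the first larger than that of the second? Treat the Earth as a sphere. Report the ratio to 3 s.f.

1.27

In the plate carrée (x = Rλ, y = Rφ), meridians are true-scale (h = 1) and parallels are stretched by k = sec φ.
Areal scale at 47.7°: h·k = 1.000 × 1.486 = 1.486.
Areal scale at 31.6°: h·k = 1.000 × 1.174 = 1.174.
Ratio = 1.486/1.174 ≈ 1.27.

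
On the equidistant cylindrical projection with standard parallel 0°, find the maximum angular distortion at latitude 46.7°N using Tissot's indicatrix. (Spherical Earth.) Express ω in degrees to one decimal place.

21.5°

Plate carrée maps x = Rλ, y = Rφ. The meridian scale is h = 1 and the parallel scale is k = 1/cos φ = sec φ.
At 46.7°: h = 1.000, k = 1.458; principal scales a = 1.458, b = 1.000.
sin(ω/2) = (a − b)/(a + b) = 0.4581/2.458 = 0.1864, so ω = 2 arcsin(0.1864) ≈ 21.5°.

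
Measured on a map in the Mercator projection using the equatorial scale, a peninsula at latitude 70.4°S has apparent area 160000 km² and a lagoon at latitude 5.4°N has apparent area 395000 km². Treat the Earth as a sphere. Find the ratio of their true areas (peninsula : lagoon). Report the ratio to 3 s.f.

0.0460

Mercator's areal exaggeration is sec²φ; hence true area = (apparent area) · cos²φ.
True area of peninsula: 160000 × cos²(70.4°) = 160000 × 0.1125 = 18000 km².
True area of lagoon: 395000 × cos²(5.4°) = 395000 × 0.9911 = 391500 km².
Ratio = 18000 / 391500 ≈ 0.0460.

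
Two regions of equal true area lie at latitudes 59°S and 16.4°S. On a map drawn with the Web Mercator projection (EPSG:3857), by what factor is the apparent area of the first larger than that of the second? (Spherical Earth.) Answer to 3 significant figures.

3.47

On Mercator, area is exaggerated by sec²φ = 1/cos²φ.
At 59°: sec²(59°) = 1/0.5150² = 3.770.
At 16.4°: sec²(16.4°) = 1/0.9593² = 1.087.
Ratio = 3.770/1.087 = cos²(16.4°)/cos²(59°) ≈ 3.47.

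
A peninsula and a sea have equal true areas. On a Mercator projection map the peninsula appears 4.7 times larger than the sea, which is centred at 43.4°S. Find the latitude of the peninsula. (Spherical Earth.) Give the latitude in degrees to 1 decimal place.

Mercator areal scale is sec²φ, so apparent-area ratio = sec²φ₁ / sec²φ₂ = cos²φ₂ / cos²φ₁.
cos²φ₂ / cos²φ₁ = 4.7  ⇒  cos φ₁ = cos 43.4° / √4.7 = 0.7266/2.168 = 0.3351.
φ₁ = arccos(0.3351) ≈ 70.4°.

70.4°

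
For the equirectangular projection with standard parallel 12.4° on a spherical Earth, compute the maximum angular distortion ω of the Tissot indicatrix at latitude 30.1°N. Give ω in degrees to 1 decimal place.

In the equirectangular projection with standard parallel φ₀ = 12.4° (x = Rλ cos φ₀, y = Rφ), meridians are true-scale (h = 1) and the parallel scale is k = cos φ₀ / cos φ.
At 30.1°: h = 1.000, k = 1.129; principal scales a = 1.129, b = 1.000.
sin(ω/2) = (a − b)/(a + b) = 0.1289/2.129 = 0.06055, so ω = 2 arcsin(0.06055) ≈ 6.9°.

6.9°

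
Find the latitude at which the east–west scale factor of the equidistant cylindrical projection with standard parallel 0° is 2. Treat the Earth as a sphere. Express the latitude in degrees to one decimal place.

60.0°

Plate carrée: h = 1, k = sec φ along parallels.
sec φ = 2  ⇒  cos φ = 0.5000  ⇒  φ ≈ 60.0°.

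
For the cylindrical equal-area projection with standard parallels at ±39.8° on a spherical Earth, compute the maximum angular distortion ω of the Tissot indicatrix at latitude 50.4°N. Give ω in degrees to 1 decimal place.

A cylindrical equal-area projection with standard parallel φ₀ has meridian scale h = cos φ / cos φ₀ and parallel scale k = cos φ₀ / cos φ (so areas are preserved, h·k = 1).
At 50.4°: h = 0.8297, k = 1.205; principal scales a = 1.205, b = 0.8297.
sin(ω/2) = (a − b)/(a + b) = 0.3756/2.035 = 0.1846, so ω = 2 arcsin(0.1846) ≈ 21.3°.

21.3°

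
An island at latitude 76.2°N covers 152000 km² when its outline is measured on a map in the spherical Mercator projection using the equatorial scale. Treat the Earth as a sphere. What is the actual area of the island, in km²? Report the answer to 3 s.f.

8650 km²

Mercator is conformal, so the point scale is isotropic: h = k = sec φ = 1/cos φ.
Areal scale = k² = sec²φ = 1/cos²(76.2°) = 1/0.2385² = 17.58.
True area = apparent / (areal scale) = 152000 / 17.58 ≈ 8650 km².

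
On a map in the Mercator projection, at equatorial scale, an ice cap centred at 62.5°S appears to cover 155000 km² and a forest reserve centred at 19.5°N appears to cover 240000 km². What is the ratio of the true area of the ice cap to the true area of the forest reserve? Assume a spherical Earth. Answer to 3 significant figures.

On Mercator the areal scale is sec²φ, so true area = apparent × cos²φ.
True area of ice cap: 155000 × cos²(62.5°) = 155000 × 0.2132 = 33050 km².
True area of forest reserve: 240000 × cos²(19.5°) = 240000 × 0.8886 = 213300 km².
Ratio = 33050 / 213300 ≈ 0.155.

0.155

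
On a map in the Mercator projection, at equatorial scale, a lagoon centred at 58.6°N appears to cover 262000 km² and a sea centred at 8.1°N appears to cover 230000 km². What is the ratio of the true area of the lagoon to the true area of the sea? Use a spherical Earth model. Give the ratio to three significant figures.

0.315

Since Mercator area scale is 1/cos²φ, the true area equals the apparent area multiplied by cos²φ.
True area of lagoon: 262000 × cos²(58.6°) = 262000 × 0.2715 = 71120 km².
True area of sea: 230000 × cos²(8.1°) = 230000 × 0.9801 = 225400 km².
Ratio = 71120 / 225400 ≈ 0.315.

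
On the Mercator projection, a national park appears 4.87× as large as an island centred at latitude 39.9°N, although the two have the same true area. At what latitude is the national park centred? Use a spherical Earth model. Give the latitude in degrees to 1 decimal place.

69.7°

For equal true areas on Mercator, apparent areas scale as sec²φ, so the ratio is cos²φ₂ / cos²φ₁.
cos²φ₂ / cos²φ₁ = 4.87  ⇒  cos φ₁ = cos 39.9° / √4.87 = 0.7672/2.207 = 0.3476.
φ₁ = arccos(0.3476) ≈ 69.7°.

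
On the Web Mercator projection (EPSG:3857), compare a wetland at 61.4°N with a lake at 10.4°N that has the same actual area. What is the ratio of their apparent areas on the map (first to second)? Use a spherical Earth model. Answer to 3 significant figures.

4.22

On Mercator, area is exaggerated by sec²φ = 1/cos²φ.
At 61.4°: sec²(61.4°) = 1/0.4787² = 4.364.
At 10.4°: sec²(10.4°) = 1/0.9836² = 1.034.
Ratio = 4.364/1.034 = cos²(10.4°)/cos²(61.4°) ≈ 4.22.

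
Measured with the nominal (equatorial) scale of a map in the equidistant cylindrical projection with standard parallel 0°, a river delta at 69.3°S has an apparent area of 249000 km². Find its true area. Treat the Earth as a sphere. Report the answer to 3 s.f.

For the equirectangular projection with φ₀ = 0 (plate carrée), h = 1 along meridians and k = sec φ along parallels.
Areal scale = h·k = 1 × sec φ; at 69.3°, h = 1.000, k = 2.829, so h·k = 2.829.
True area = apparent / (areal scale) = 249000 / 2.829 ≈ 88000 km².

88000 km²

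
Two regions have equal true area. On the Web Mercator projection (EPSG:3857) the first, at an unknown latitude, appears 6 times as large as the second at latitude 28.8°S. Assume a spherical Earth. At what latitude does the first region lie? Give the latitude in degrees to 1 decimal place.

69.0°

Mercator areal scale is sec²φ, so apparent-area ratio = sec²φ₁ / sec²φ₂ = cos²φ₂ / cos²φ₁.
cos²φ₂ / cos²φ₁ = 6  ⇒  cos φ₁ = cos 28.8° / √6 = 0.8763/2.449 = 0.3578.
φ₁ = arccos(0.3578) ≈ 69.0°.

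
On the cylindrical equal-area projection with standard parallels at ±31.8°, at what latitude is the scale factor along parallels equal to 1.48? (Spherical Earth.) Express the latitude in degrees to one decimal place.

A cylindrical equal-area projection with standard parallel φ₀ has meridian scale h = cos φ / cos φ₀ and parallel scale k = cos φ₀ / cos φ (so areas are preserved, h·k = 1).
k = cos φ₀ / cos φ = 1.48  ⇒  cos φ = cos 31.8° / 1.48 = 0.5743.
φ = arccos(0.5743) ≈ 55.0°.

55.0°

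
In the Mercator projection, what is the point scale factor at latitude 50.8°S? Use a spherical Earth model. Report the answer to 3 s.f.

1.58

Mercator is conformal, so the point scale is isotropic: h = k = sec φ = 1/cos φ.
k = 1/cos 50.8° = 1/0.6320 = 1.582.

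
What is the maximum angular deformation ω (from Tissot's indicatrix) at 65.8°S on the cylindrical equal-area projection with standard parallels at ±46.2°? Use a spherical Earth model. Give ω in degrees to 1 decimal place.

A cylindrical equal-area projection with standard parallel φ₀ has meridian scale h = cos φ / cos φ₀ and parallel scale k = cos φ₀ / cos φ (so areas are preserved, h·k = 1).
At 65.8°: h = 0.5923, k = 1.688; principal scales a = 1.688, b = 0.5923.
sin(ω/2) = (a − b)/(a + b) = 1.096/2.281 = 0.4806, so ω = 2 arcsin(0.4806) ≈ 57.5°.

57.5°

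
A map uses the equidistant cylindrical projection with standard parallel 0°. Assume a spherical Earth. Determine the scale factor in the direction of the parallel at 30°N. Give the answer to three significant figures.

1.15

In the plate carrée (x = Rλ, y = Rφ), meridians are true-scale (h = 1) and parallels are stretched by k = sec φ.
k = 1/cos 30° = 1/0.8660 = 1.155.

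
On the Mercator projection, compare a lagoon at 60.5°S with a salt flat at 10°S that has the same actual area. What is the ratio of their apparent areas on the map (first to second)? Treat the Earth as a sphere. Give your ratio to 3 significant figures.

On Mercator, area is exaggerated by sec²φ = 1/cos²φ.
At 60.5°: sec²(60.5°) = 1/0.4924² = 4.124.
At 10°: sec²(10°) = 1/0.9848² = 1.031.
Ratio = 4.124/1.031 = cos²(10°)/cos²(60.5°) ≈ 4.00.

4.00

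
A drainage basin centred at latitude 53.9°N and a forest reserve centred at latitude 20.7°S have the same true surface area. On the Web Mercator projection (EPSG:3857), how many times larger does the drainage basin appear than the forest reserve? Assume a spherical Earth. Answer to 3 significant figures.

2.52

Mercator is conformal with k = sec φ, so areal scale = k² = sec²φ.
At 53.9°: sec²(53.9°) = 1/0.5892² = 2.881.
At 20.7°: sec²(20.7°) = 1/0.9354² = 1.143.
Ratio = 2.881/1.143 = cos²(20.7°)/cos²(53.9°) ≈ 2.52.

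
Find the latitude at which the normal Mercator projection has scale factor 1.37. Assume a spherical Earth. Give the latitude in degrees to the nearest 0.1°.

43.1°

Mercator scale is k = sec φ = 1/cos φ.
1/cos φ = 1.37  ⇒  cos φ = 0.7299  ⇒  φ = arccos(0.7299) ≈ 43.1°.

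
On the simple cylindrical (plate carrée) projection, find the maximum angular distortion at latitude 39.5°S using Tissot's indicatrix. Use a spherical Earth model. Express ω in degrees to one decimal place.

14.8°

For the equirectangular projection with φ₀ = 0 (plate carrée), h = 1 along meridians and k = sec φ along parallels.
At 39.5°: h = 1.000, k = 1.296; principal scales a = 1.296, b = 1.000.
sin(ω/2) = (a − b)/(a + b) = 0.2960/2.296 = 0.1289, so ω = 2 arcsin(0.1289) ≈ 14.8°.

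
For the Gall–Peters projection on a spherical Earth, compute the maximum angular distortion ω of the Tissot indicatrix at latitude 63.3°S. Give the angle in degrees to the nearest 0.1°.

50.3°

The Gall–Peters projection is cylindrical equal-area with φ₀ = 45°. Cylindrical equal-area (φ₀ = 45°): h = cos φ / cos 45° along meridians, k = cos 45° / cos φ along parallels; h·k = 1.
At 63.3°: h = 0.6354, k = 1.574; principal scales a = 1.574, b = 0.6354.
sin(ω/2) = (a − b)/(a + b) = 0.9383/2.209 = 0.4247, so ω = 2 arcsin(0.4247) ≈ 50.3°.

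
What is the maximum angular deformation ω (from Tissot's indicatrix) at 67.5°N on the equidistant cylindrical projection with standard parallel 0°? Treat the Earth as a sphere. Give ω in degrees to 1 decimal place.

In the plate carrée (x = Rλ, y = Rφ), meridians are true-scale (h = 1) and parallels are stretched by k = sec φ.
At 67.5°: h = 1.000, k = 2.613; principal scales a = 2.613, b = 1.000.
sin(ω/2) = (a − b)/(a + b) = 1.613/3.613 = 0.4465, so ω = 2 arcsin(0.4465) ≈ 53.0°.

53.0°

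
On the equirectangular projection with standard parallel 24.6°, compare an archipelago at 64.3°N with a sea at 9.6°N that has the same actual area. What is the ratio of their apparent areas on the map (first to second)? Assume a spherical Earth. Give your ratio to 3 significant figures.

With standard parallel φ₀ = 24.6°, the equirectangular projection gives x = Rλ cos φ₀, y = Rφ, so h = 1 and k = cos 24.6° / cos φ.
Areal scale at 64.3°: h·k = 1.000 × 2.097 = 2.097.
Areal scale at 9.6°: h·k = 1.000 × 0.9221 = 0.9221.
Ratio = 2.097/0.9221 ≈ 2.27.

2.27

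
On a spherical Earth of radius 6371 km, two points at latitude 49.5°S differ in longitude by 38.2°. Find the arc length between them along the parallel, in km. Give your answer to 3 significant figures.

2760 km

Arc length along a parallel = R cos φ · Δλ (with Δλ in radians).
= 6371 × cos 49.5° × (38.2° × π/180) = 6371 × 0.6494 × 0.6667 ≈ 2760 km.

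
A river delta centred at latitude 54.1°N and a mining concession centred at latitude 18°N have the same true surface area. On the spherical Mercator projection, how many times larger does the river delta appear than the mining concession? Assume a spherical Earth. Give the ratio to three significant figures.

2.63

On Mercator, area is exaggerated by sec²φ = 1/cos²φ.
At 54.1°: sec²(54.1°) = 1/0.5864² = 2.908.
At 18°: sec²(18°) = 1/0.9511² = 1.106.
Ratio = 2.908/1.106 = cos²(18°)/cos²(54.1°) ≈ 2.63.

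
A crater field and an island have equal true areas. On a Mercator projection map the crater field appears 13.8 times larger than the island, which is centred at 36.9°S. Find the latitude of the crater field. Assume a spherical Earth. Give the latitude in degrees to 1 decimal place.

For equal true areas on Mercator, apparent areas scale as sec²φ, so the ratio is cos²φ₂ / cos²φ₁.
cos²φ₂ / cos²φ₁ = 13.8  ⇒  cos φ₁ = cos 36.9° / √13.8 = 0.7997/3.715 = 0.2153.
φ₁ = arccos(0.2153) ≈ 77.6°.

77.6°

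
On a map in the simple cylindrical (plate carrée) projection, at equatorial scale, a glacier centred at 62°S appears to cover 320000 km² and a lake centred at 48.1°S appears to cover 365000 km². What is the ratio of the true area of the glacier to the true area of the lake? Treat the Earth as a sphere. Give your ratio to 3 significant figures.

0.616

On the plate carrée, areal scale = h·k = 1 × sec φ, so true area = apparent × cos φ.
True area of glacier: 320000 × cos(62°) = 320000 × 0.4695 = 150200 km².
True area of lake: 365000 × cos(48.1°) = 365000 × 0.6678 = 243800 km².
Ratio = 150200 / 243800 ≈ 0.616.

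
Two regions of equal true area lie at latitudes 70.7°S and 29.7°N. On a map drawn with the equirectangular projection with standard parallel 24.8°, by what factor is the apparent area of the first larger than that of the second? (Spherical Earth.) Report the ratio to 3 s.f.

With standard parallel φ₀ = 24.8°, the equirectangular projection gives x = Rλ cos φ₀, y = Rφ, so h = 1 and k = cos 24.8° / cos φ.
Areal scale at 70.7°: h·k = 1.000 × 2.747 = 2.747.
Areal scale at 29.7°: h·k = 1.000 × 1.045 = 1.045.
Ratio = 2.747/1.045 ≈ 2.63.

2.63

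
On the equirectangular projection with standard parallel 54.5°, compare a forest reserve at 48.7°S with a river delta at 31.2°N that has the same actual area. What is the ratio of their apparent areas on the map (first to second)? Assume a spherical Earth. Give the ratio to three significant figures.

1.30

The equidistant cylindrical projection with φ₀ = 54.5° has h = 1 (meridians true) and k = cos φ₀ / cos φ along parallels.
Areal scale at 48.7°: h·k = 1.000 × 0.8799 = 0.8799.
Areal scale at 31.2°: h·k = 1.000 × 0.6789 = 0.6789.
Ratio = 0.8799/0.6789 ≈ 1.30.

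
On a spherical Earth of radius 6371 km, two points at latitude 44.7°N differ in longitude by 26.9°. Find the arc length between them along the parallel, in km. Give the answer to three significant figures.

2130 km

Arc length along a parallel = R cos φ · Δλ (with Δλ in radians).
= 6371 × cos 44.7° × (26.9° × π/180) = 6371 × 0.7108 × 0.4695 ≈ 2130 km.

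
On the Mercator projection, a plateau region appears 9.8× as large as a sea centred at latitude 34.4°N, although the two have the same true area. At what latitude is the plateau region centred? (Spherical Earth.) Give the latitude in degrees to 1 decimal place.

On Mercator, (apparent₁)/(apparent₂) = sec²φ₁ / sec²φ₂ when true areas are equal.
cos²φ₂ / cos²φ₁ = 9.8  ⇒  cos φ₁ = cos 34.4° / √9.8 = 0.8251/3.130 = 0.2636.
φ₁ = arccos(0.2636) ≈ 74.7°.

74.7°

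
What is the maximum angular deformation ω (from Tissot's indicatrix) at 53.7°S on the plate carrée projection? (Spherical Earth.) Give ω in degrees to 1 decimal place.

29.7°

In the plate carrée (x = Rλ, y = Rφ), meridians are true-scale (h = 1) and parallels are stretched by k = sec φ.
At 53.7°: h = 1.000, k = 1.689; principal scales a = 1.689, b = 1.000.
sin(ω/2) = (a − b)/(a + b) = 0.6892/2.689 = 0.2563, so ω = 2 arcsin(0.2563) ≈ 29.7°.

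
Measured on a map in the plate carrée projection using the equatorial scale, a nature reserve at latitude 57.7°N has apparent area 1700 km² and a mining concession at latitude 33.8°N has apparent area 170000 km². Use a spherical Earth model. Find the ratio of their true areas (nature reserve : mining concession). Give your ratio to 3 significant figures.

Plate carrée has h = 1 and k = sec φ, giving areal scale sec φ; true area = (apparent area) · cos φ.
True area of nature reserve: 1700 × cos(57.7°) = 1700 × 0.5344 = 908.4 km².
True area of mining concession: 170000 × cos(33.8°) = 170000 × 0.8310 = 141300 km².
Ratio = 908.4 / 141300 ≈ 0.00643.

0.00643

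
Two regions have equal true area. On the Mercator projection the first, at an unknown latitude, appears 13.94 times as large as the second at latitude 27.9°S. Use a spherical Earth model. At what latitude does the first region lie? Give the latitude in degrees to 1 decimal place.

76.3°

For equal true areas on Mercator, apparent areas scale as sec²φ, so the ratio is cos²φ₂ / cos²φ₁.
cos²φ₂ / cos²φ₁ = 13.94  ⇒  cos φ₁ = cos 27.9° / √13.94 = 0.8838/3.734 = 0.2367.
φ₁ = arccos(0.2367) ≈ 76.3°.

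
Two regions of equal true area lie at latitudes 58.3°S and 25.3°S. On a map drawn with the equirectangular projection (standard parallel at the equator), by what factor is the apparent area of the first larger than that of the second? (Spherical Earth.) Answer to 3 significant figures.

For the equirectangular projection with φ₀ = 0 (plate carrée), h = 1 along meridians and k = sec φ along parallels.
Areal scale at 58.3°: h·k = 1.000 × 1.903 = 1.903.
Areal scale at 25.3°: h·k = 1.000 × 1.106 = 1.106.
Ratio = 1.903/1.106 ≈ 1.72.

1.72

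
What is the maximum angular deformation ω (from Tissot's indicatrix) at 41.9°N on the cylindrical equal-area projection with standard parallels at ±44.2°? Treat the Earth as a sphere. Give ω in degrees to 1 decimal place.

For cylindrical equal-area with standard parallel φ₀, h = cos φ / cos φ₀ and k = cos φ₀ / cos φ, so h·k = 1.
At 41.9°: h = 1.038, k = 0.9632; principal scales a = 1.038, b = 0.9632.
sin(ω/2) = (a − b)/(a + b) = 0.07503/2.001 = 0.03749, so ω = 2 arcsin(0.03749) ≈ 4.3°.

4.3°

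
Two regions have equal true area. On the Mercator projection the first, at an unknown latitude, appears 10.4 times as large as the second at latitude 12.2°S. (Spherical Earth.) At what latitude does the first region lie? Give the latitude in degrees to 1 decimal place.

72.4°

On Mercator, (apparent₁)/(apparent₂) = sec²φ₁ / sec²φ₂ when true areas are equal.
cos²φ₂ / cos²φ₁ = 10.4  ⇒  cos φ₁ = cos 12.2° / √10.4 = 0.9774/3.225 = 0.3031.
φ₁ = arccos(0.3031) ≈ 72.4°.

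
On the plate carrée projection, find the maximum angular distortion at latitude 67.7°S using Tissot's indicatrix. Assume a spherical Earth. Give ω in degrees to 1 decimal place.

53.5°

In the plate carrée (x = Rλ, y = Rφ), meridians are true-scale (h = 1) and parallels are stretched by k = sec φ.
At 67.7°: h = 1.000, k = 2.635; principal scales a = 2.635, b = 1.000.
sin(ω/2) = (a − b)/(a + b) = 1.635/3.635 = 0.4498, so ω = 2 arcsin(0.4498) ≈ 53.5°.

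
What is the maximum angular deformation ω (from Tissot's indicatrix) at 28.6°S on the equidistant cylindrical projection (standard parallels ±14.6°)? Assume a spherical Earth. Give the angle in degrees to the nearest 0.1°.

5.6°

In the equirectangular projection with standard parallel φ₀ = 14.6° (x = Rλ cos φ₀, y = Rφ), meridians are true-scale (h = 1) and the parallel scale is k = cos φ₀ / cos φ.
At 28.6°: h = 1.000, k = 1.102; principal scales a = 1.102, b = 1.000.
sin(ω/2) = (a − b)/(a + b) = 0.1022/2.102 = 0.04861, so ω = 2 arcsin(0.04861) ≈ 5.6°.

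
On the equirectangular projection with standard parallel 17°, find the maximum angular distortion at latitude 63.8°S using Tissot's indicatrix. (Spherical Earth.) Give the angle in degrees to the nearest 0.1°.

43.2°

With standard parallel φ₀ = 17°, the equirectangular projection gives x = Rλ cos φ₀, y = Rφ, so h = 1 and k = cos 17° / cos φ.
At 63.8°: h = 1.000, k = 2.166; principal scales a = 2.166, b = 1.000.
sin(ω/2) = (a − b)/(a + b) = 1.166/3.166 = 0.3683, so ω = 2 arcsin(0.3683) ≈ 43.2°.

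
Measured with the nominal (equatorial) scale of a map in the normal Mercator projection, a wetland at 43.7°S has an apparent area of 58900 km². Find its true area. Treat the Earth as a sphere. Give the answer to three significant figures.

Mercator is conformal, so the point scale is isotropic: h = k = sec φ = 1/cos φ.
Areal scale = k² = sec²φ = 1/cos²(43.7°) = 1/0.7230² = 1.913.
True area = apparent / (areal scale) = 58900 / 1.913 ≈ 30800 km².

30800 km²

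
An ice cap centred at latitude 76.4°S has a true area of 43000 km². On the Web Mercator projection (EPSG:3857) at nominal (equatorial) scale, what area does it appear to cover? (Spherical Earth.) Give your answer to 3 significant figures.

Mercator is conformal, so the point scale is isotropic: h = k = sec φ = 1/cos φ.
Areal scale = k² = sec²φ = 1/cos²(76.4°) = 1/0.2351² = 18.09.
Apparent area = 43000 × 18.09 ≈ 778000 km².

778000 km²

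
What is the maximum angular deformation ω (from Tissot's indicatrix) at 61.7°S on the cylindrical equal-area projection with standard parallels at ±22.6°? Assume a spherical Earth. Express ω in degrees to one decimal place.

71.3°

For cylindrical equal-area with standard parallel φ₀, h = cos φ / cos φ₀ and k = cos φ₀ / cos φ, so h·k = 1.
At 61.7°: h = 0.5135, k = 1.947; principal scales a = 1.947, b = 0.5135.
sin(ω/2) = (a − b)/(a + b) = 1.434/2.461 = 0.5826, so ω = 2 arcsin(0.5826) ≈ 71.3°.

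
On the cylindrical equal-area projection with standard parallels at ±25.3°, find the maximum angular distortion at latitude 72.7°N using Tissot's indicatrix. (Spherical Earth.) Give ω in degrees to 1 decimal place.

107.2°

For cylindrical equal-area with standard parallel φ₀, h = cos φ / cos φ₀ and k = cos φ₀ / cos φ, so h·k = 1.
At 72.7°: h = 0.3289, k = 3.040; principal scales a = 3.040, b = 0.3289.
sin(ω/2) = (a − b)/(a + b) = 2.711/3.369 = 0.8047, so ω = 2 arcsin(0.8047) ≈ 107.2°.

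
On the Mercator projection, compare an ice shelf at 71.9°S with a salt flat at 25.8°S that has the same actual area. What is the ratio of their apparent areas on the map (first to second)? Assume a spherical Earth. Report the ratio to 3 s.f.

8.40

On Mercator, area is exaggerated by sec²φ = 1/cos²φ.
At 71.9°: sec²(71.9°) = 1/0.3107² = 10.36.
At 25.8°: sec²(25.8°) = 1/0.9003² = 1.234.
Ratio = 10.36/1.234 = cos²(25.8°)/cos²(71.9°) ≈ 8.40.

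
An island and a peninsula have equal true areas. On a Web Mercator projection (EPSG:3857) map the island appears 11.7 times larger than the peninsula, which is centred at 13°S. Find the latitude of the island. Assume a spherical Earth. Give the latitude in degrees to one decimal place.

Mercator areal scale is sec²φ, so apparent-area ratio = sec²φ₁ / sec²φ₂ = cos²φ₂ / cos²φ₁.
cos²φ₂ / cos²φ₁ = 11.7  ⇒  cos φ₁ = cos 13° / √11.7 = 0.9744/3.421 = 0.2849.
φ₁ = arccos(0.2849) ≈ 73.4°.

73.4°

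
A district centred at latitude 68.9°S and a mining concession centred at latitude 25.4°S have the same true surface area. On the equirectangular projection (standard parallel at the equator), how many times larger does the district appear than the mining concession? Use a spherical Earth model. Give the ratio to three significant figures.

Plate carrée maps x = Rλ, y = Rφ. The meridian scale is h = 1 and the parallel scale is k = 1/cos φ = sec φ.
Areal scale at 68.9°: h·k = 1.000 × 2.778 = 2.778.
Areal scale at 25.4°: h·k = 1.000 × 1.107 = 1.107.
Ratio = 2.778/1.107 ≈ 2.51.

2.51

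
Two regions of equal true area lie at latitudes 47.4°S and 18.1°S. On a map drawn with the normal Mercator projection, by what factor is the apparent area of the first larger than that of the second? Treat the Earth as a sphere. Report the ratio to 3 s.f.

Mercator areal scale is sec²φ.
At 47.4°: sec²(47.4°) = 1/0.6769² = 2.183.
At 18.1°: sec²(18.1°) = 1/0.9505² = 1.107.
Ratio = 2.183/1.107 = cos²(18.1°)/cos²(47.4°) ≈ 1.97.

1.97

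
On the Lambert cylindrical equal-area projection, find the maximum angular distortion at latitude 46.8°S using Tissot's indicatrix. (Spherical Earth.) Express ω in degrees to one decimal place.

42.4°

The Lambert cylindrical equal-area projection is the cylindrical equal-area projection with its standard parallel at the equator (φ₀ = 0). Cylindrical equal-area (φ₀ = 0°): h = cos φ / cos 0° along meridians, k = cos 0° / cos φ along parallels; h·k = 1.
At 46.8°: h = 0.6845, k = 1.461; principal scales a = 1.461, b = 0.6845.
sin(ω/2) = (a − b)/(a + b) = 0.7763/2.145 = 0.3618, so ω = 2 arcsin(0.3618) ≈ 42.4°.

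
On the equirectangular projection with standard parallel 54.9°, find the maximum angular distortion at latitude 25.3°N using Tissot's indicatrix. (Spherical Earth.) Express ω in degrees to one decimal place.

25.7°

In the equirectangular projection with standard parallel φ₀ = 54.9° (x = Rλ cos φ₀, y = Rφ), meridians are true-scale (h = 1) and the parallel scale is k = cos φ₀ / cos φ.
At 25.3°: h = 1.000, k = 0.6360; principal scales a = 1.000, b = 0.6360.
sin(ω/2) = (a − b)/(a + b) = 0.3640/1.636 = 0.2225, so ω = 2 arcsin(0.2225) ≈ 25.7°.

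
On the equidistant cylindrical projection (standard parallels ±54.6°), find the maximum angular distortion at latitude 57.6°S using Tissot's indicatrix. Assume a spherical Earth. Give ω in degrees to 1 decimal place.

The equidistant cylindrical projection with φ₀ = 54.6° has h = 1 (meridians true) and k = cos φ₀ / cos φ along parallels.
At 57.6°: h = 1.000, k = 1.081; principal scales a = 1.081, b = 1.000.
sin(ω/2) = (a − b)/(a + b) = 0.08110/2.081 = 0.03897, so ω = 2 arcsin(0.03897) ≈ 4.5°.

4.5°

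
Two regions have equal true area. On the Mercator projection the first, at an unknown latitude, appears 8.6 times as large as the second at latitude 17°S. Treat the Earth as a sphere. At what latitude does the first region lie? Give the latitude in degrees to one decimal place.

Mercator areal scale is sec²φ, so apparent-area ratio = sec²φ₁ / sec²φ₂ = cos²φ₂ / cos²φ₁.
cos²φ₂ / cos²φ₁ = 8.6  ⇒  cos φ₁ = cos 17° / √8.6 = 0.9563/2.933 = 0.3261.
φ₁ = arccos(0.3261) ≈ 71.0°.

71.0°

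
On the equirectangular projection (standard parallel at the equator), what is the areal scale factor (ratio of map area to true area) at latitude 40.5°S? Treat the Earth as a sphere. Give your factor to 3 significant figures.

1.32

Plate carrée maps x = Rλ, y = Rφ. The meridian scale is h = 1 and the parallel scale is k = 1/cos φ = sec φ.
Areal scale = h·k = 1 × sec φ; at 40.5°, h = 1.000, k = 1.315, so h·k = 1.315.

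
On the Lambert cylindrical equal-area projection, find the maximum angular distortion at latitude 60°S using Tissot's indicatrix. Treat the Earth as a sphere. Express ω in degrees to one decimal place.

The Lambert cylindrical equal-area projection is the cylindrical equal-area projection with its standard parallel at the equator (φ₀ = 0). For cylindrical equal-area with standard parallel φ₀, h = cos φ / cos φ₀ and k = cos φ₀ / cos φ, so h·k = 1.
At 60°: h = 0.5000, k = 2.000; principal scales a = 2.000, b = 0.5000.
sin(ω/2) = (a − b)/(a + b) = 1.500/2.500 = 0.6000, so ω = 2 arcsin(0.6000) ≈ 73.7°.

73.7°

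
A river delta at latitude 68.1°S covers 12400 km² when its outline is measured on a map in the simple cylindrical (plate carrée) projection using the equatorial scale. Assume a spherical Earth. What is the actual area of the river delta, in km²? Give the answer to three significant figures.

Plate carrée maps x = Rλ, y = Rφ. The meridian scale is h = 1 and the parallel scale is k = 1/cos φ = sec φ.
Areal scale = h·k = 1 × sec φ; at 68.1°, h = 1.000, k = 2.681, so h·k = 2.681.
True area = apparent / (areal scale) = 12400 / 2.681 ≈ 4630 km².

4630 km²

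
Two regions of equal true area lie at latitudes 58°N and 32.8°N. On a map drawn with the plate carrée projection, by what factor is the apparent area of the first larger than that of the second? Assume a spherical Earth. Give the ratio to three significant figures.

In the plate carrée (x = Rλ, y = Rφ), meridians are true-scale (h = 1) and parallels are stretched by k = sec φ.
Areal scale at 58°: h·k = 1.000 × 1.887 = 1.887.
Areal scale at 32.8°: h·k = 1.000 × 1.190 = 1.190.
Ratio = 1.887/1.190 ≈ 1.59.

1.59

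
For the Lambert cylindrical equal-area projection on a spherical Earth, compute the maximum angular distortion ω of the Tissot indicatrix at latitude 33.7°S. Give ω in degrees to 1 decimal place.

21.0°

The Lambert cylindrical equal-area projection is the cylindrical equal-area projection with its standard parallel at the equator (φ₀ = 0). A cylindrical equal-area projection with standard parallel φ₀ has meridian scale h = cos φ / cos φ₀ and parallel scale k = cos φ₀ / cos φ (so areas are preserved, h·k = 1).
At 33.7°: h = 0.8320, k = 1.202; principal scales a = 1.202, b = 0.8320.
sin(ω/2) = (a − b)/(a + b) = 0.3700/2.034 = 0.1819, so ω = 2 arcsin(0.1819) ≈ 21.0°.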